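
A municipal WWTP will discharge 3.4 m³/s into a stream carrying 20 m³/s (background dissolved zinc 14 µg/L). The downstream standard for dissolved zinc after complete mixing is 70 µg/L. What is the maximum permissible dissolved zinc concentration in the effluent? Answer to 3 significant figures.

399 µg/L

At the limit, (Qr·Cr + Qe·Cₑ)/(Qr + Qe) = 70:
Cₑ = (23.40·70 − 20.00·14.00) / 3.400 = 399.4 µg/L.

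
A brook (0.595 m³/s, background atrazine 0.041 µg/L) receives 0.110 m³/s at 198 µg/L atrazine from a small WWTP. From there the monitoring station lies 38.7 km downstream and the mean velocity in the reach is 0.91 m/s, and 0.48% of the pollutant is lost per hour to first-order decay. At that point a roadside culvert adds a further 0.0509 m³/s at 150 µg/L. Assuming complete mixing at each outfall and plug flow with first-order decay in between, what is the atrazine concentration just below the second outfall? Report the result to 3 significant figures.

37.4 µg/L

Mass balance: C = (0.5950·0.04100 + 0.1100·198.0) / 0.7050 = 21.80/0.7050 = 30.93 µg/L; combined flow 0.7050 m³/s.
Travel time t = 38.7·1000 / 0.91 = 42530 s = 11.81 h.
0.48%/h lost → k = −ln(1 − 0.0048) = 0.004812 h⁻¹.
Decay over the reach: 30.93·exp(−kt) = 30.93·0.9447 = 29.22 µg/L.
Second outfall: C = (0.7050·29.22 + 0.05090·150.0)/0.7559 = 37.35 µg/L.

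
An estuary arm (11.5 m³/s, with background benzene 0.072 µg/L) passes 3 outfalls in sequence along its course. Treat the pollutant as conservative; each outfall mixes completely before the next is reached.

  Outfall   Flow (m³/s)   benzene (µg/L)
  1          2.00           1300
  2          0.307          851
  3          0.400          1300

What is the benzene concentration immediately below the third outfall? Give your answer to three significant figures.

Outfall 1: combined Q = 13.50 m³/s; C = (11.50·0.07200 + 2.000·1300)/13.50 = 192.7 µg/L.
Outfall 2: combined Q = 13.81 m³/s; C = (13.50·192.7 + 0.3070·851.0)/13.81 = 207.3 µg/L.
Outfall 3: combined Q = 14.21 m³/s; C = (13.81·207.3 + 0.4000·1300)/14.21 = 238.1 µg/L.

238 µg/L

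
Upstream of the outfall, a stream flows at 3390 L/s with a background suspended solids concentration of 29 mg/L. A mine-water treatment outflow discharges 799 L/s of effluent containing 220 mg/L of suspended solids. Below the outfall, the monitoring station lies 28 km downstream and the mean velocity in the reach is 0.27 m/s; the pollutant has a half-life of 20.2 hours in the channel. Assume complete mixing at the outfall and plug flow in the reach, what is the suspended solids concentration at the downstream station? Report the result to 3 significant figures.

24.3 mg/L

After mixing, C = (3390·29.00 + 799.0·220.0) / 4189 = 274100/4189 = 65.43 mg/L.
Travel time t = 28·1000 / 0.27 = 103700 s = 28.81 h.
Half-life 20.2 h → k = ln 2 / 20.2 = 0.03431 h⁻¹ = 0.8235 d⁻¹.
Applying C = C₀e^(−kt): 65.43 × 0.3721 = 24.35 mg/L.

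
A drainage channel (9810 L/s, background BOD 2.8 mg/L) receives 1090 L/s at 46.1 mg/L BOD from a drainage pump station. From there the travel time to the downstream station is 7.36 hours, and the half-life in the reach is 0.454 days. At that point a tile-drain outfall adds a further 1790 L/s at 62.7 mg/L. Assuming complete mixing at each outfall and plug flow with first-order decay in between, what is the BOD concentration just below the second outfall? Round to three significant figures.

12.7 mg/L

Mass balance: C = (9810·2.800 + 1090·46.10) / 10900 = 77720/10900 = 7.130 mg/L; combined flow 10900 L/s.
Half-life 0.454 d → k = ln 2 / 0.454 = 1.527 d⁻¹.
After decay, C = 7.130 × e^(−kt) = 7.130 × 0.6261 = 4.464 mg/L.
At the second outfall, C = (10900·4.464 + 1790·62.70) / (10900 + 1790) = 12.68 mg/L.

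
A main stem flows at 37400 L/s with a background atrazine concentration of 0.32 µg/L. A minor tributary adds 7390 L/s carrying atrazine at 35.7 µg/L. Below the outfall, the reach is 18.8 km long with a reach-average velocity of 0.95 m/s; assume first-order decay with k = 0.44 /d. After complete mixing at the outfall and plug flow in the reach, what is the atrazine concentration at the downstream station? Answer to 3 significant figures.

5.57 µg/L

Mixed concentration C = ΣQC/ΣQ = (37400·0.3200 + 7390·35.70) / 44790 = 275800/44790 = 6.157 µg/L.
Travel time t = 18.8·1000 / 0.95 = 19790 s = 5.497 h.
Decay over the reach: 6.157·exp(−kt) = 6.157·0.9041 = 5.567 µg/L.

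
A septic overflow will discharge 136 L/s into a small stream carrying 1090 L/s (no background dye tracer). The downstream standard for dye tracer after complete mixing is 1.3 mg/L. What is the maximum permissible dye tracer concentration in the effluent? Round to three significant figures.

11.7 mg/L

At the limit, (Qr·Cr + Qe·Cₑ)/(Qr + Qe) = 1.3:
Cₑ = (1226·1.3 − 1090·0) / 136.0 = 11.72 mg/L.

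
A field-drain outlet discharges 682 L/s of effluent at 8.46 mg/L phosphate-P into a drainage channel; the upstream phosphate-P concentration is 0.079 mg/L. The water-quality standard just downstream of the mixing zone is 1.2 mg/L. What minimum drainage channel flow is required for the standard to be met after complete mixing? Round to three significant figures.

Set C_mix = 1.2: (Q·0.07900 + 682.0·8.460) / (Q + 682.0) = 1.2
→ Q = 682.0·(8.460 − 1.2)/(1.2 − 0.07900) = 4417 L/s.

4420 L/s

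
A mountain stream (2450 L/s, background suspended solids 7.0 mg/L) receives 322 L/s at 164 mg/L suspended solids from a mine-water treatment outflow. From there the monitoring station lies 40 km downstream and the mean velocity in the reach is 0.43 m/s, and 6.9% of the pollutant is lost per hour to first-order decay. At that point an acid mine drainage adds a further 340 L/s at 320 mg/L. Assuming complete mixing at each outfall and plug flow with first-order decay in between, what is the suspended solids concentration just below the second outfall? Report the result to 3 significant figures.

38.5 mg/L

Mixed concentration C = ΣQC/ΣQ = (2450·7.000 + 322.0·164.0) / 2772 = 69960/2772 = 25.24 mg/L; combined flow 2772 L/s.
Travel time t = 40·1000 / 0.43 = 93020 s = 25.84 h.
6.9%/h lost → k = −ln(1 − 0.069) = 0.07150 h⁻¹.
After decay, C = 25.24 × e^(−kt) = 25.24 × 0.1576 = 3.978 mg/L.
At the second outfall, C = (2772·3.978 + 340.0·320.0) / (2772 + 340.0) = 38.51 mg/L.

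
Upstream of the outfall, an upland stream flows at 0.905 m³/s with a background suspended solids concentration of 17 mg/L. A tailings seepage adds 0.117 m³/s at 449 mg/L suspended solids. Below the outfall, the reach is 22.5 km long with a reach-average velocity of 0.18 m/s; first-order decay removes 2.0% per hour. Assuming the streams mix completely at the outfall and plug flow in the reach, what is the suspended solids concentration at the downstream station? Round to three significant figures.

33.0 mg/L

Flow-weighted average: C = (0.9050·17.00 + 0.1170·449.0) / 1.022 = 67.92/1.022 = 66.46 mg/L.
Travel time t = 22.5·1000 / 0.18 = 125000 s = 34.72 h.
2.0%/h lost → k = −ln(1 − 0.02) = 0.02020 h⁻¹.
Decay over the reach: 66.46·exp(−kt) = 66.46·0.4958 = 32.95 mg/L.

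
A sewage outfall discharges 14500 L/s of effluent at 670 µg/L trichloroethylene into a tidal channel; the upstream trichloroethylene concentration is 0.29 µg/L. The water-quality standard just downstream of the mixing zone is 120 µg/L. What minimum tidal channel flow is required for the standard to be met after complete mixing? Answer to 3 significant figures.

66600 L/s

Set C_mix = 120: (Q·0.2900 + 14500·670.0) / (Q + 14500) = 120
→ Q = 14500·(670.0 − 120)/(120 − 0.2900) = 66620 L/s.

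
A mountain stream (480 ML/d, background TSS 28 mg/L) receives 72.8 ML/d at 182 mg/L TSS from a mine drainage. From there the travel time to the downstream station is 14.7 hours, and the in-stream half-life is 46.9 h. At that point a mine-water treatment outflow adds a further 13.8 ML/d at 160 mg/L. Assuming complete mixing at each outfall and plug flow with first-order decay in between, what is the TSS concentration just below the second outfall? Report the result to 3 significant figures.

Mixed concentration C = ΣQC/ΣQ = (480.0·28.00 + 72.80·182.0) / 552.8 = 26690/552.8 = 48.28 mg/L; combined flow 552.8 ML/d.
Half-life 46.9 h → k = ln 2 / 46.9 = 0.01478 h⁻¹ = 0.3547 d⁻¹.
First-order decay: C = 48.28·exp(−k·t) = 48.28·0.8047 = 38.85 mg/L.
Second outfall: C = (552.8·38.85 + 13.80·160.0)/566.6 = 41.80 mg/L.

41.8 mg/L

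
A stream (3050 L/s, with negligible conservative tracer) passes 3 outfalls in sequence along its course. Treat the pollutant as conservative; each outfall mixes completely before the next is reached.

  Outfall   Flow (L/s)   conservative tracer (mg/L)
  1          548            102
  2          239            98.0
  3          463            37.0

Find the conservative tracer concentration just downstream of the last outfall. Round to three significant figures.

After outfall 1: Q = 3050 + 548.0 = 3598 L/s; C = (3050·0 + 548.0·102.0)/3598 = 15.54 mg/L.
After outfall 2: Q = 3598 + 239.0 = 3837 L/s; C = (3598·15.54 + 239.0·98.00)/3837 = 20.67 mg/L.
After outfall 3: Q = 3837 + 463.0 = 4300 L/s; C = (3837·20.67 + 463.0·37.00)/4300 = 22.43 mg/L.

22.4 mg/L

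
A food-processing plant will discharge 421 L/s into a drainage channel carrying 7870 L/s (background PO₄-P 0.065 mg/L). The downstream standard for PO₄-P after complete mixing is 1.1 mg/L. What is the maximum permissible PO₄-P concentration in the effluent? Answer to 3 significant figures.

At the limit, (Qr·Cr + Qe·Cₑ)/(Qr + Qe) = 1.1:
Cₑ = (8291·1.1 − 7870·0.06500) / 421.0 = 20.45 mg/L.

20.4 mg/L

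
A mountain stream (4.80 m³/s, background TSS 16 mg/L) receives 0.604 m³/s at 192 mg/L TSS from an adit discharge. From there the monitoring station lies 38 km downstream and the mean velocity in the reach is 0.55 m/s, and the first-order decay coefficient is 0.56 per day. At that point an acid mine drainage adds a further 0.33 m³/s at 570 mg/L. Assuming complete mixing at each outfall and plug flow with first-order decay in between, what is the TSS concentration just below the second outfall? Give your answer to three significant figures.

After mixing, C = (4.800·16.00 + 0.6040·192.0) / 5.404 = 192.8/5.404 = 35.67 mg/L; combined flow 5.404 m³/s.
Travel time t = 38·1000 / 0.55 = 69090 s = 19.19 h.
After decay, C = 35.67 × e^(−kt) = 35.67 × 0.6390 = 22.79 mg/L.
At the second outfall, C = (5.404·22.79 + 0.3300·570.0) / (5.404 + 0.3300) = 54.29 mg/L.

54.3 mg/L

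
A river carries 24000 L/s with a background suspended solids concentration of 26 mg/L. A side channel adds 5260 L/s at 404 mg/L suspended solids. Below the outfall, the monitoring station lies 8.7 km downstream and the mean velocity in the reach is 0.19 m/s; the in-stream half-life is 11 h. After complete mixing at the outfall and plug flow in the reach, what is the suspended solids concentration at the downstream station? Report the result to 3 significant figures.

Mixed concentration C = ΣQC/ΣQ = (24000·26.00 + 5260·404.0) / 29260 = 2749000/29260 = 93.95 mg/L.
Travel time t = 8.7·1000 / 0.19 = 45790 s = 12.72 h.
Half-life 11 h → k = ln 2 / 11 = 0.06301 h⁻¹ = 1.512 d⁻¹.
First-order decay: C = 93.95·exp(−k·t) = 93.95·0.4487 = 42.15 mg/L.

42.2 mg/L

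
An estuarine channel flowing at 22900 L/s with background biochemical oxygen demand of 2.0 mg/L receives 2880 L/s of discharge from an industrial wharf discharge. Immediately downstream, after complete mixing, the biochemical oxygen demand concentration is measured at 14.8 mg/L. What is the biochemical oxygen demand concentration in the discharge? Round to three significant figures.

117 mg/L

Mass balance: 22900·2.000 + 2880·Cₑ = 25780·14.80
→ Cₑ = (25780·14.80 − 22900·2.000) / 2880 = 116.6 mg/L.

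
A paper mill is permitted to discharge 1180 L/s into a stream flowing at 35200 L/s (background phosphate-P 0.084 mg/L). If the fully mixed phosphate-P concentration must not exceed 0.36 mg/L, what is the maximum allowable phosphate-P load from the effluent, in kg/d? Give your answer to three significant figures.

876 kg/d

Mass balance at the limit: 35200·0.08400 + 1180·Cₑ = 36380·0.36 → Cₑ = 8.593 mg/L.
1180 L/s = 1.180 m³/s. Load = 1.180 m³/s × 8.593 g/m³ × 86 400 s/d = 876.1 kg/d.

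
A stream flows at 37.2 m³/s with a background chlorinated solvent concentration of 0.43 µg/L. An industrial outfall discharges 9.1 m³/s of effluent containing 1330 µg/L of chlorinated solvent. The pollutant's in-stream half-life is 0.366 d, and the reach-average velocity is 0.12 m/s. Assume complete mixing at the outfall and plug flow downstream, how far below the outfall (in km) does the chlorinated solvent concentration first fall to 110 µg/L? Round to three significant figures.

4.75 km

Conservation of mass: C = (37.20·0.4300 + 9.100·1330) / 46.30 = 12120/46.30 = 261.7 µg/L.
Half-life 0.366 d → k = ln 2 / 0.366 = 1.894 d⁻¹.
Set 261.7·exp(−k·t) = 110 → t = ln(261.7/110)/k = 39550 s = 10.99 h.
Distance = v·t = 0.12·39550 = 4746 m = 4.746 km.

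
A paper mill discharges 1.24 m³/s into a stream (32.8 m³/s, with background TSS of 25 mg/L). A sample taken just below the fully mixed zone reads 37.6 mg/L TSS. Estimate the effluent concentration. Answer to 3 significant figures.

371 mg/L

Mass balance: 32.80·25.00 + 1.240·Cₑ = 34.04·37.60
→ Cₑ = (34.04·37.60 − 32.80·25.00) / 1.240 = 370.9 mg/L.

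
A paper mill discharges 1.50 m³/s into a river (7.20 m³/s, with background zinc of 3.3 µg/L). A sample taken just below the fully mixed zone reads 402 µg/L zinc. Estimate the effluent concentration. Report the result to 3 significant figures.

2320 µg/L

Mass balance: 7.200·3.300 + 1.500·Cₑ = 8.700·402.0
→ Cₑ = (8.700·402.0 − 7.200·3.300) / 1.500 = 2316 µg/L.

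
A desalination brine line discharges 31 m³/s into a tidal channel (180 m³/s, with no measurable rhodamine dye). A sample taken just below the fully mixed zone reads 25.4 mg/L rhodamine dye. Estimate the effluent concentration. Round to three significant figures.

173 mg/L

Mass balance: 180.0·0 + 31.00·Cₑ = 211.0·25.40
→ Cₑ = (211.0·25.40 − 180.0·0) / 31.00 = 172.9 mg/L.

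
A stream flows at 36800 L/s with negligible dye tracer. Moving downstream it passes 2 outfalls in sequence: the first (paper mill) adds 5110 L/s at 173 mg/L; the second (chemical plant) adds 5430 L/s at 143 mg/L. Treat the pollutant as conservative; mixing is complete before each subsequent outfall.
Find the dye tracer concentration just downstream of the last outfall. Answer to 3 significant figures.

35.1 mg/L

Below outfall 1: Q → 41910 L/s, C = (36800·0 + 5110·173.0)/41910 = 21.09 mg/L.
Below outfall 2: Q → 47340 L/s, C = (41910·21.09 + 5430·143.0)/47340 = 35.08 mg/L.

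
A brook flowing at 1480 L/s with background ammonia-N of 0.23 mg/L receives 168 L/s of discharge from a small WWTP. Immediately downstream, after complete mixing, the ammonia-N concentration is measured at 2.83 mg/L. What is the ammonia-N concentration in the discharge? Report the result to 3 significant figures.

Mass balance: 1480·0.2300 + 168.0·Cₑ = 1648·2.830
→ Cₑ = (1648·2.830 − 1480·0.2300) / 168.0 = 25.73 mg/L.

25.7 mg/L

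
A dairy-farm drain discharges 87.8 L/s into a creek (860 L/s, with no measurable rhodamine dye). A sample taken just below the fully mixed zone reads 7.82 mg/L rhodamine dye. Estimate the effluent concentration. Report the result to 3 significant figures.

Mass balance: 860.0·0 + 87.80·Cₑ = 947.8·7.820
→ Cₑ = (947.8·7.820 − 860.0·0) / 87.80 = 84.42 mg/L.

84.4 mg/L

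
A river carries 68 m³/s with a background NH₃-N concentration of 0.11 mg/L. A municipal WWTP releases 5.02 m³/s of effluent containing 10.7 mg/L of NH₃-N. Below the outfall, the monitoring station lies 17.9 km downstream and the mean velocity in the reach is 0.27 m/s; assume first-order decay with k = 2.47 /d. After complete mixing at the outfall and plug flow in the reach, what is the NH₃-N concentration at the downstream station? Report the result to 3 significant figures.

0.126 mg/L

Mixed concentration C = ΣQC/ΣQ = (68.00·0.1100 + 5.020·10.70) / 73.02 = 61.19/73.02 = 0.8380 mg/L.
Travel time t = 17.9·1000 / 0.27 = 66300 s = 18.42 h.
First-order decay: C = 0.8380·exp(−k·t) = 0.8380·0.1503 = 0.1259 mg/L.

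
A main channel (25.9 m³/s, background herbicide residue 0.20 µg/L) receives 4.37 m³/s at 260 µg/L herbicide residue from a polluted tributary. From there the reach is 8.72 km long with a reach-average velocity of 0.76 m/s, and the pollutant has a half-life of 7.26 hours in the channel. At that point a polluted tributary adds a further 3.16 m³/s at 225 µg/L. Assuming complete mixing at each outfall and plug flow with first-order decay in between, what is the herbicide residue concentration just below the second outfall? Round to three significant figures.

46.5 µg/L

After mixing, C = (25.90·0.2000 + 4.370·260.0) / 30.27 = 1141/30.27 = 37.71 µg/L; combined flow 30.27 m³/s.
Travel time t = 8.72·1000 / 0.76 = 11470 s = 3.187 h.
Half-life 7.26 h → k = ln 2 / 7.26 = 0.09547 h⁻¹ = 2.291 d⁻¹.
After decay, C = 37.71 × e^(−kt) = 37.71 × 0.7376 = 27.81 µg/L.
Second outfall: C = (30.27·27.81 + 3.160·225.0)/33.43 = 46.45 µg/L.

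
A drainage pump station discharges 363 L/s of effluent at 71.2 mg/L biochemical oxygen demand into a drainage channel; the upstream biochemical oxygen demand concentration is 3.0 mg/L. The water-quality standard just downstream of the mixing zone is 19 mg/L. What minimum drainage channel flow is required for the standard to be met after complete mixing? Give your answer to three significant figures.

1180 L/s

Set C_mix = 19: (Q·3.000 + 363.0·71.20) / (Q + 363.0) = 19
→ Q = 363.0·(71.20 − 19)/(19 − 3.000) = 1184 L/s.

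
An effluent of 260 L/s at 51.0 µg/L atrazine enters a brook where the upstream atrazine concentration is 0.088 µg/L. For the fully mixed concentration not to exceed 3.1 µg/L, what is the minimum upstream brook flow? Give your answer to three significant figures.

4130 L/s

Set C_mix = 3.1: (Q·0.08800 + 260.0·51.00) / (Q + 260.0) = 3.1
→ Q = 260.0·(51.00 − 3.1)/(3.1 − 0.08800) = 4135 L/s.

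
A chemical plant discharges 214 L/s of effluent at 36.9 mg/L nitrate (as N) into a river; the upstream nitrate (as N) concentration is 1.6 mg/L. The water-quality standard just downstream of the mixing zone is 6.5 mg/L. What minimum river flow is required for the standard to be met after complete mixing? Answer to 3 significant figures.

1330 L/s

Set C_mix = 6.5: (Q·1.600 + 214.0·36.90) / (Q + 214.0) = 6.5
→ Q = 214.0·(36.90 − 6.5)/(6.5 − 1.600) = 1328 L/s.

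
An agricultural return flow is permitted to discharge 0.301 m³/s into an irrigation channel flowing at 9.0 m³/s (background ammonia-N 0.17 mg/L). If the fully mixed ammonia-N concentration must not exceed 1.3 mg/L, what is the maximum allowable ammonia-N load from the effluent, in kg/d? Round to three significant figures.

Mass balance at the limit: 9.000·0.1700 + 0.3010·Cₑ = 9.301·1.3 → Cₑ = 35.09 mg/L.
Load = 0.3010 m³/s × 35.09 g/m³ × 86 400 s/d = 912.5 kg/d.

912 kg/d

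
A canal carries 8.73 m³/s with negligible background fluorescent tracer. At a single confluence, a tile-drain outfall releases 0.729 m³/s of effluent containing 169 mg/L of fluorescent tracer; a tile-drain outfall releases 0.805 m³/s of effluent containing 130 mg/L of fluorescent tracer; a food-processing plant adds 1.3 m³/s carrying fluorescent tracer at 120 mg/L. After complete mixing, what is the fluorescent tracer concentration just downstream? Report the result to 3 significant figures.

33.2 mg/L

Mass balance: C = (8.730·0 + 0.7290·169.0 + 0.8050·130.0 + 1.300·120.0) / 11.56 = 383.9/11.56 = 33.19 mg/L.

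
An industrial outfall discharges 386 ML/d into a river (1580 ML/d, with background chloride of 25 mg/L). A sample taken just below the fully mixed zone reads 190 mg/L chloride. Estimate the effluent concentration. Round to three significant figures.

Mass balance: 1580·25.00 + 386.0·Cₑ = 1966·190.0
→ Cₑ = (1966·190.0 − 1580·25.00) / 386.0 = 865.4 mg/L.

865 mg/L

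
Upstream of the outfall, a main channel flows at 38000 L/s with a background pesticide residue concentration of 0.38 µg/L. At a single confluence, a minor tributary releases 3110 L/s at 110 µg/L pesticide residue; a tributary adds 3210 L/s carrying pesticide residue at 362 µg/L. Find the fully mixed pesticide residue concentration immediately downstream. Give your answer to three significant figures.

34.3 µg/L

Mixed concentration C = ΣQC/ΣQ = (38000·0.3800 + 3110·110.0 + 3210·362.0) / 44320 = 1519000/44320 = 34.26 µg/L.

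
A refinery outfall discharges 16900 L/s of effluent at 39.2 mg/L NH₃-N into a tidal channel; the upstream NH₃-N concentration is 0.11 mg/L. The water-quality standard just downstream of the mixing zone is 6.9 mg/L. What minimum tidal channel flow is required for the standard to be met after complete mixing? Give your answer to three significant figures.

80400 L/s

Set C_mix = 6.9: (Q·0.1100 + 16900·39.20) / (Q + 16900) = 6.9
→ Q = 16900·(39.20 − 6.9)/(6.9 − 0.1100) = 80390 L/s.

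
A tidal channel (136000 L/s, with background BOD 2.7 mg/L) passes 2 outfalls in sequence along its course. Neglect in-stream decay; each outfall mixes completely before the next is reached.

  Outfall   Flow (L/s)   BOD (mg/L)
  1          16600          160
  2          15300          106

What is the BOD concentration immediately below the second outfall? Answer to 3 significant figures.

Outfall 1: combined Q = 152600 L/s; C = (136000·2.700 + 16600·160.0)/152600 = 19.81 mg/L.
Outfall 2: combined Q = 167900 L/s; C = (152600·19.81 + 15300·106.0)/167900 = 27.67 mg/L.

27.7 mg/L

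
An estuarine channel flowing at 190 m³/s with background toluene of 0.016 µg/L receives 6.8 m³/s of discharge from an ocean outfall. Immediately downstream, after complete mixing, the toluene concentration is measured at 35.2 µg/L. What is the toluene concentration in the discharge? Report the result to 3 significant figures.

Mass balance: 190.0·0.01600 + 6.800·Cₑ = 196.8·35.20
→ Cₑ = (196.8·35.20 − 190.0·0.01600) / 6.800 = 1018 µg/L.

1020 µg/L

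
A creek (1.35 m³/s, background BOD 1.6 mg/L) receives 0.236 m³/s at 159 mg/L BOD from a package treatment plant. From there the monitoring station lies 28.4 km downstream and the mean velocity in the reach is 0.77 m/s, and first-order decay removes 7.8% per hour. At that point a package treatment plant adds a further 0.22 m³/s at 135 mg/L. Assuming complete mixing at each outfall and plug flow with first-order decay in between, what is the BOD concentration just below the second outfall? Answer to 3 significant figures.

26.0 mg/L

Mixed concentration C = ΣQC/ΣQ = (1.350·1.600 + 0.2360·159.0) / 1.586 = 39.68/1.586 = 25.02 mg/L; combined flow 1.586 m³/s.
Travel time t = 28.4·1000 / 0.77 = 36880 s = 10.25 h.
7.8%/h lost → k = −ln(1 − 0.078) = 0.08121 h⁻¹.
First-order decay: C = 25.02·exp(−k·t) = 25.02·0.4352 = 10.89 mg/L.
At the second outfall, C = (1.586·10.89 + 0.2200·135.0) / (1.586 + 0.2200) = 26.01 mg/L.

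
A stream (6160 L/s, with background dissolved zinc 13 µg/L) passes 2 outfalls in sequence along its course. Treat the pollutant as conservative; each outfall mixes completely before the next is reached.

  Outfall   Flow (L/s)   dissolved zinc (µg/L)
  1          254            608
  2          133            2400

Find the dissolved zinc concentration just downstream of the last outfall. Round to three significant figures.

84.6 µg/L

Outfall 1: combined Q = 6414 L/s; C = (6160·13.00 + 254.0·608.0)/6414 = 36.56 µg/L.
Outfall 2: combined Q = 6547 L/s; C = (6414·36.56 + 133.0·2400)/6547 = 84.57 µg/L.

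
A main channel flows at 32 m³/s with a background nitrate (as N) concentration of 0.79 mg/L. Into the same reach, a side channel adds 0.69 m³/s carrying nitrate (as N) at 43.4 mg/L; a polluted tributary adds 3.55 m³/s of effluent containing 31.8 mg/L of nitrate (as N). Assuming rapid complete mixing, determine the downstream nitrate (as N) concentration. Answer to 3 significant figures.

Mass balance: C = (32.00·0.7900 + 0.6900·43.40 + 3.550·31.80) / 36.24 = 168.1/36.24 = 4.639 mg/L.

4.64 mg/L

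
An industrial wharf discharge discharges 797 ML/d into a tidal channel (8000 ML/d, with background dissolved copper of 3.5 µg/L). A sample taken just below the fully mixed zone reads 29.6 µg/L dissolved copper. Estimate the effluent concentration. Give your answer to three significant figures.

Mass balance: 8000·3.500 + 797.0·Cₑ = 8797·29.60
→ Cₑ = (8797·29.60 − 8000·3.500) / 797.0 = 291.6 µg/L.

292 µg/L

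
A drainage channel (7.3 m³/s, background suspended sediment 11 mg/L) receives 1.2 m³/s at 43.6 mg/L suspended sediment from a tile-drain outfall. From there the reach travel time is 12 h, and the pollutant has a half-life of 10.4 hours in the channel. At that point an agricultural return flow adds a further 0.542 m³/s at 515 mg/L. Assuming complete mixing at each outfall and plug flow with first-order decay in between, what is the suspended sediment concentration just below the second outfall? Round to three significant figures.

Mass balance: C = (7.300·11.00 + 1.200·43.60) / 8.500 = 132.6/8.500 = 15.60 mg/L; combined flow 8.500 m³/s.
Half-life 10.4 h → k = ln 2 / 10.4 = 0.06665 h⁻¹ = 1.600 d⁻¹.
After decay, C = 15.60 × e^(−kt) = 15.60 × 0.4494 = 7.012 mg/L.
At the second outfall, C = (8.500·7.012 + 0.5420·515.0) / (8.500 + 0.5420) = 37.46 mg/L.

37.5 mg/L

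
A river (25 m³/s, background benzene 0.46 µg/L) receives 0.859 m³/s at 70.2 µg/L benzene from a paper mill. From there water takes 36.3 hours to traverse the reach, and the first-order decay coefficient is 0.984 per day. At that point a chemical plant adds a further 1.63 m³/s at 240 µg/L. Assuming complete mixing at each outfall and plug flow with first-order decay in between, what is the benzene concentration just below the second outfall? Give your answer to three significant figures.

Mixed concentration C = ΣQC/ΣQ = (25.00·0.4600 + 0.8590·70.20) / 25.86 = 71.80/25.86 = 2.777 µg/L; combined flow 25.86 m³/s.
Decay over the reach: 2.777·exp(−kt) = 2.777·0.2258 = 0.6268 µg/L.
At the second outfall, C = (25.86·0.6268 + 1.630·240.0) / (25.86 + 1.630) = 14.82 µg/L.

14.8 µg/L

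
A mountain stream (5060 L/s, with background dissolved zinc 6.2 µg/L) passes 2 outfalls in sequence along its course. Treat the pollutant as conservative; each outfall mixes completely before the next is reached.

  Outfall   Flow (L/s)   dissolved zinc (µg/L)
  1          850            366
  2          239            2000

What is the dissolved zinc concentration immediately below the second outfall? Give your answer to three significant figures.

133 µg/L

After outfall 1: Q = 5060 + 850.0 = 5910 L/s; C = (5060·6.200 + 850.0·366.0)/5910 = 57.95 µg/L.
After outfall 2: Q = 5910 + 239.0 = 6149 L/s; C = (5910·57.95 + 239.0·2000)/6149 = 133.4 µg/L.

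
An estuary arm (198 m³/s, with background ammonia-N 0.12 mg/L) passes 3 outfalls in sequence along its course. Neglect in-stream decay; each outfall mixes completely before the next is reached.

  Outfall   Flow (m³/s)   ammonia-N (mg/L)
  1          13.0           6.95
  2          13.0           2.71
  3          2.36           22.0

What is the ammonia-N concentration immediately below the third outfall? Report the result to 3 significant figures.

0.889 mg/L

Below outfall 1: Q → 211.0 m³/s, C = (198.0·0.1200 + 13.00·6.950)/211.0 = 0.5408 mg/L.
Below outfall 2: Q → 224.0 m³/s, C = (211.0·0.5408 + 13.00·2.710)/224.0 = 0.6667 mg/L.
Below outfall 3: Q → 226.4 m³/s, C = (224.0·0.6667 + 2.360·22.00)/226.4 = 0.8891 mg/L.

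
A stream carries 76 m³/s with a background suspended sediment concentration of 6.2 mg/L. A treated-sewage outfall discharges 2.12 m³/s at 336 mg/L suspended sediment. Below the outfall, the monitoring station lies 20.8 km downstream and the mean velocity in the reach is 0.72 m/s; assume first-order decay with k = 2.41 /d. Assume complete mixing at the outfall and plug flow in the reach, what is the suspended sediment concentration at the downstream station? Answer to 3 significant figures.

Flow-weighted average: C = (76.00·6.200 + 2.120·336.0) / 78.12 = 1184/78.12 = 15.15 mg/L.
Travel time t = 20.8·1000 / 0.72 = 28890 s = 8.025 h.
Applying C = C₀e^(−kt): 15.15 × 0.4467 = 6.768 mg/L.

6.77 mg/L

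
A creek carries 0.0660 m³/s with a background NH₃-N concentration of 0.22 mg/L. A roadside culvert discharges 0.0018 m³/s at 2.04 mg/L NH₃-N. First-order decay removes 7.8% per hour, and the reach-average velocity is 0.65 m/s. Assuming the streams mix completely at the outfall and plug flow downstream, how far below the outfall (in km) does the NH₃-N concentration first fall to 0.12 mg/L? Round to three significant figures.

Mass balance: C = (0.06600·0.2200 + 0.001800·2.040) / 0.06780 = 0.01819/0.06780 = 0.2683 mg/L.
7.8%/h lost → k = −ln(1 − 0.078) = 0.08121 h⁻¹.
Set 0.2683·exp(−k·t) = 0.12 → t = ln(0.2683/0.12)/k = 35670 s = 9.909 h.
Distance = v·t = 0.65·35670 = 23190 m = 23.19 km.

23.2 km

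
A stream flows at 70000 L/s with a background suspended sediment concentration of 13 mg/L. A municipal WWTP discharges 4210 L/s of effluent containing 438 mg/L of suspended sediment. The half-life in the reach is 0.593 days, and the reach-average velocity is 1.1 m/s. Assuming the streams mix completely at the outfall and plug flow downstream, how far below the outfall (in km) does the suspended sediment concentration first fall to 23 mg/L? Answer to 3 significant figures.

After mixing, C = (70000·13.00 + 4210·438.0) / 74210 = 2754000/74210 = 37.11 mg/L.
Half-life 0.593 d → k = ln 2 / 0.593 = 1.169 d⁻¹.
Set 37.11·exp(−k·t) = 23 → t = ln(37.11/23)/k = 35360 s = 9.823 h.
Distance = v·t = 1.1·35360 = 38900 m = 38.90 km.

38.9 km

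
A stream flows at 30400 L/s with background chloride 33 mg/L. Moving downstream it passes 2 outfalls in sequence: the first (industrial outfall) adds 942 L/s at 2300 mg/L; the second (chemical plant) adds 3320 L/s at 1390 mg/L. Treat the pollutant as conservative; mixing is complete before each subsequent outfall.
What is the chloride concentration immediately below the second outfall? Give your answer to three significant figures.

Outfall 1: combined Q = 31340 L/s; C = (30400·33.00 + 942.0·2300)/31340 = 101.1 mg/L.
Outfall 2: combined Q = 34660 L/s; C = (31340·101.1 + 3320·1390)/34660 = 224.6 mg/L.

225 mg/L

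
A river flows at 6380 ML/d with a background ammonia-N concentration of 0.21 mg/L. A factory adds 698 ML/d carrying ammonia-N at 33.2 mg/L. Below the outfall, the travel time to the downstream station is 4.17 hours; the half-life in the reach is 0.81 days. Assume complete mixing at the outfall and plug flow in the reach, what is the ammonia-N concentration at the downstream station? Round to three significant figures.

Mass balance: C = (6380·0.2100 + 698.0·33.20) / 7078 = 24510/7078 = 3.463 mg/L.
Half-life 0.81 d → k = ln 2 / 0.81 = 0.8557 d⁻¹.
After decay, C = 3.463 × e^(−kt) = 3.463 × 0.8618 = 2.985 mg/L.

2.98 mg/L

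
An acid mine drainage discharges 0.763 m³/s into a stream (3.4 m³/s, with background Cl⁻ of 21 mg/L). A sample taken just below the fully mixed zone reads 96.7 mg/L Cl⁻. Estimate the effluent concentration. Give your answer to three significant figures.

434 mg/L

Mass balance: 3.400·21.00 + 0.7630·Cₑ = 4.163·96.70
→ Cₑ = (4.163·96.70 − 3.400·21.00) / 0.7630 = 434.0 mg/L.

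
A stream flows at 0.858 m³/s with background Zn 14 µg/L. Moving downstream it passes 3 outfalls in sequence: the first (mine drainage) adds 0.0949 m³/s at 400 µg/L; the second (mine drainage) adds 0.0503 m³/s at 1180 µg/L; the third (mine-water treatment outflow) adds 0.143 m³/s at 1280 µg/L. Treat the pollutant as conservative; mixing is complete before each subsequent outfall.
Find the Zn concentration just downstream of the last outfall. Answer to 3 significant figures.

255 µg/L

Below outfall 1: Q → 0.9529 m³/s, C = (0.8580·14.00 + 0.09490·400.0)/0.9529 = 52.44 µg/L.
Below outfall 2: Q → 1.003 m³/s, C = (0.9529·52.44 + 0.05030·1180)/1.003 = 109.0 µg/L.
Below outfall 3: Q → 1.146 m³/s, C = (1.003·109.0 + 0.1430·1280)/1.146 = 255.1 µg/L.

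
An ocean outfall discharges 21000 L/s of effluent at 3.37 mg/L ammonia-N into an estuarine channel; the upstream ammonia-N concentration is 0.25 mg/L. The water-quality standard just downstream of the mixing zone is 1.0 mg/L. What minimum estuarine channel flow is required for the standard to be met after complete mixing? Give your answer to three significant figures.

66400 L/s

Set C_mix = 1.0: (Q·0.2500 + 21000·3.370) / (Q + 21000) = 1.0
→ Q = 21000·(3.370 − 1.0)/(1.0 − 0.2500) = 66360 L/s.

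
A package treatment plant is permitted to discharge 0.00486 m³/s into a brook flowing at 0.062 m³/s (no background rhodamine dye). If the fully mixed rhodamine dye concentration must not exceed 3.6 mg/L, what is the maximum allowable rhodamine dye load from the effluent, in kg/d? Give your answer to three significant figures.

Mass balance at the limit: 0.06200·0 + 0.004860·Cₑ = 0.06686·3.6 → Cₑ = 49.53 mg/L.
Load = 0.004860 m³/s × 49.53 g/m³ × 86 400 s/d = 20.80 kg/d.

20.8 kg/d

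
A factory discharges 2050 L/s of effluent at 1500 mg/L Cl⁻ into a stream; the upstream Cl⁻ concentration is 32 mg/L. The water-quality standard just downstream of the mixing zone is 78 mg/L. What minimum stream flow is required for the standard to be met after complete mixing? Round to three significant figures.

Set C_mix = 78: (Q·32.00 + 2050·1500) / (Q + 2050) = 78
→ Q = 2050·(1500 − 78)/(78 − 32.00) = 63370 L/s.

63400 L/s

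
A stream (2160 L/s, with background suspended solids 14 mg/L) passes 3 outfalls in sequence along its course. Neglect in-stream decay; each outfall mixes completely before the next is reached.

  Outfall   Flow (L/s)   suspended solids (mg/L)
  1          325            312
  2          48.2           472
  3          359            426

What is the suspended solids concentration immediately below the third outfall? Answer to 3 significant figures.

Outfall 1: combined Q = 2485 L/s; C = (2160·14.00 + 325.0·312.0)/2485 = 52.97 mg/L.
Outfall 2: combined Q = 2533 L/s; C = (2485·52.97 + 48.20·472.0)/2533 = 60.95 mg/L.
Outfall 3: combined Q = 2892 L/s; C = (2533·60.95 + 359.0·426.0)/2892 = 106.3 mg/L.

106 mg/L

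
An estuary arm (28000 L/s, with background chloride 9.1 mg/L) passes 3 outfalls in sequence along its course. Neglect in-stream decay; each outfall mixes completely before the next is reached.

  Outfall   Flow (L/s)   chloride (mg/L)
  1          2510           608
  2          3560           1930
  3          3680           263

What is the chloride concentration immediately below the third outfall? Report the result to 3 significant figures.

255 mg/L

Below outfall 1: Q → 30510 L/s, C = (28000·9.100 + 2510·608.0)/30510 = 58.37 mg/L.
Below outfall 2: Q → 34070 L/s, C = (30510·58.37 + 3560·1930)/34070 = 253.9 mg/L.
Below outfall 3: Q → 37750 L/s, C = (34070·253.9 + 3680·263.0)/37750 = 254.8 mg/L.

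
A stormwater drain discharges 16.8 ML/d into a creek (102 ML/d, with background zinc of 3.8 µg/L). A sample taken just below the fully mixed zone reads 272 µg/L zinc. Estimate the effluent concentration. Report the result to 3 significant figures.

Mass balance: 102.0·3.800 + 16.80·Cₑ = 118.8·272.0
→ Cₑ = (118.8·272.0 − 102.0·3.800) / 16.80 = 1900 µg/L.

1900 µg/L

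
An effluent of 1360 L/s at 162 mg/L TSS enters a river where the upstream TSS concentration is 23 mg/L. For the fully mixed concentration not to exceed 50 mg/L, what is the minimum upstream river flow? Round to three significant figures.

Set C_mix = 50: (Q·23.00 + 1360·162.0) / (Q + 1360) = 50
→ Q = 1360·(162.0 − 50)/(50 − 23.00) = 5641 L/s.

5640 L/s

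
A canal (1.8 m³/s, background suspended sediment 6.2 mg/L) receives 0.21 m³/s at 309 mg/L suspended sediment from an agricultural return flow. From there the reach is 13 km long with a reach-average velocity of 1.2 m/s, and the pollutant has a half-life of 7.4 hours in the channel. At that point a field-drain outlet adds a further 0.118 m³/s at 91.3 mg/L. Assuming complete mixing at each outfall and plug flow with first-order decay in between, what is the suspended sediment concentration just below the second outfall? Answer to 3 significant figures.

32.0 mg/L

Mixed concentration C = ΣQC/ΣQ = (1.800·6.200 + 0.2100·309.0) / 2.010 = 76.05/2.010 = 37.84 mg/L; combined flow 2.010 m³/s.
Travel time t = 13·1000 / 1.2 = 10830 s = 3.009 h.
Half-life 7.4 h → k = ln 2 / 7.4 = 0.09367 h⁻¹ = 2.248 d⁻¹.
Applying C = C₀e^(−kt): 37.84 × 0.7544 = 28.54 mg/L.
Second outfall: C = (2.010·28.54 + 0.1180·91.30)/2.128 = 32.02 mg/L.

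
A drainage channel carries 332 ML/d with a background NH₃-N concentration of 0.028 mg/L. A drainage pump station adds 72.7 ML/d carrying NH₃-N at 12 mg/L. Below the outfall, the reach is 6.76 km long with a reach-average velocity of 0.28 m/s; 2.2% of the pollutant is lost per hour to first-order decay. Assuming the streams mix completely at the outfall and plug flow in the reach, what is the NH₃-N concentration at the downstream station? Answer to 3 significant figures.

Conservation of mass: C = (332.0·0.02800 + 72.70·12.00) / 404.7 = 881.7/404.7 = 2.179 mg/L.
Travel time t = 6.76·1000 / 0.28 = 24140 s = 6.706 h.
2.2%/h lost → k = −ln(1 − 0.022) = 0.02225 h⁻¹.
First-order decay: C = 2.179·exp(−k·t) = 2.179·0.8614 = 1.877 mg/L.

1.88 mg/L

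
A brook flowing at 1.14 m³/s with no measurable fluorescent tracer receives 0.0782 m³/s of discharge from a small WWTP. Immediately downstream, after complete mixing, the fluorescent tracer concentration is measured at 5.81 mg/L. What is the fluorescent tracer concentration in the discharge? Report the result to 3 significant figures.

90.5 mg/L

Mass balance: 1.140·0 + 0.07820·Cₑ = 1.218·5.810
→ Cₑ = (1.218·5.810 − 1.140·0) / 0.07820 = 90.51 mg/L.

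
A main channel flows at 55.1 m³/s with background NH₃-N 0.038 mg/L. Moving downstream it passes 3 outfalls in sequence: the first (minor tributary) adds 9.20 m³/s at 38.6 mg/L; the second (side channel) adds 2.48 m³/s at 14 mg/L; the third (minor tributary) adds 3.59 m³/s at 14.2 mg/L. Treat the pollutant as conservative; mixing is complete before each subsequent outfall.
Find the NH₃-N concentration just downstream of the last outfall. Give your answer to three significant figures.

6.29 mg/L

After outfall 1: Q = 55.10 + 9.200 = 64.30 m³/s; C = (55.10·0.03800 + 9.200·38.60)/64.30 = 5.555 mg/L.
After outfall 2: Q = 64.30 + 2.480 = 66.78 m³/s; C = (64.30·5.555 + 2.480·14.00)/66.78 = 5.869 mg/L.
After outfall 3: Q = 66.78 + 3.590 = 70.37 m³/s; C = (66.78·5.869 + 3.590·14.20)/70.37 = 6.294 mg/L.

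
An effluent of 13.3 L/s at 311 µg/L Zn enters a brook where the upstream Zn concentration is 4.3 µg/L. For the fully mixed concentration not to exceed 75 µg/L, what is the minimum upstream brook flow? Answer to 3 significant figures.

Set C_mix = 75: (Q·4.300 + 13.30·311.0) / (Q + 13.30) = 75
→ Q = 13.30·(311.0 − 75)/(75 − 4.300) = 44.40 L/s.

44.4 L/s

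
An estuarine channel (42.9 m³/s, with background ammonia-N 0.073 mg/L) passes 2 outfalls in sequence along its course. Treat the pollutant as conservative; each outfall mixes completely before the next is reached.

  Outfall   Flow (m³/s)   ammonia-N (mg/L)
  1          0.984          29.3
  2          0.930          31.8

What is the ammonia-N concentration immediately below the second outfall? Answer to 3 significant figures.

After outfall 1: Q = 42.90 + 0.9840 = 43.88 m³/s; C = (42.90·0.07300 + 0.9840·29.30)/43.88 = 0.7283 mg/L.
After outfall 2: Q = 43.88 + 0.9300 = 44.81 m³/s; C = (43.88·0.7283 + 0.9300·31.80)/44.81 = 1.373 mg/L.

1.37 mg/L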